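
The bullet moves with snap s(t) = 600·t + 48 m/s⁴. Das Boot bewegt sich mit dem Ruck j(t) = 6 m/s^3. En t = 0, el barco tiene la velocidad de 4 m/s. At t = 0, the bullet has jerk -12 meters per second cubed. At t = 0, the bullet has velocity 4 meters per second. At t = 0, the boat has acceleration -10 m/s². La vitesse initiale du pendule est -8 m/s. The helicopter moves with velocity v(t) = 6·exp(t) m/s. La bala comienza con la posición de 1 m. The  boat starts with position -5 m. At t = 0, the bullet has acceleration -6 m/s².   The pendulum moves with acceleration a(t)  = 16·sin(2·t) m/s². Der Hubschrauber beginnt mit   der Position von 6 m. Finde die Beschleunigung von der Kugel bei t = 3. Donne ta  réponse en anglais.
To solve this, we need to take 2 antiderivatives of our snap equation s(t) = 600·t + 48. The integral of snap is jerk. Using j(0) = -12, we get j(t) = 300·t^2 + 48·t - 12. The antiderivative of jerk is acceleration. Using a(0) = -6, we get a(t) = 100·t^3 + 24·t^2 - 12·t - 6. Using a(t) = 100·t^3 + 24·t^2 - 12·t - 6 and substituting t = 3, we find a = 2874.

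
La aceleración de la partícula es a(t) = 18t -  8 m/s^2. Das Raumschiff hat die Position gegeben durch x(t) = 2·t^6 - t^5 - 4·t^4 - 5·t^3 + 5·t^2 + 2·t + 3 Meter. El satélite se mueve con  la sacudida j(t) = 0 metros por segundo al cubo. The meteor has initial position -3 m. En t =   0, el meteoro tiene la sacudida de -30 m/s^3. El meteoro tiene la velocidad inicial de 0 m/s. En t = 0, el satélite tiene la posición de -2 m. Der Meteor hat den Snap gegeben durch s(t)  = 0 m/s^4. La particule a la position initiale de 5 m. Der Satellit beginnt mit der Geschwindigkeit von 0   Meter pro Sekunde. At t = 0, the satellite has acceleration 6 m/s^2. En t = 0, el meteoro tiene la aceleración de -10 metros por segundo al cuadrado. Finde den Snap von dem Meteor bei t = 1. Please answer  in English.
We have snap s(t) = 0. Substituting t = 1: s(1) = 0.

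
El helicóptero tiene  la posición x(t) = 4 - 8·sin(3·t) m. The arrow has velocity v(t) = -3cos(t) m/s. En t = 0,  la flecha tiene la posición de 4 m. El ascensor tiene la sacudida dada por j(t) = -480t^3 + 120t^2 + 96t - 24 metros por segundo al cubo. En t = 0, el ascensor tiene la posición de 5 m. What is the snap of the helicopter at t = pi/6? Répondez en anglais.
To solve this, we need to take 4 derivatives of our position equation x(t) = 4 - 8·sin(3·t). The derivative of position gives velocity: v(t) = -24·cos(3·t). Differentiating velocity, we get acceleration: a(t) = 72·sin(3·t). Differentiating acceleration, we get jerk: j(t) = 216·cos(3·t). Differentiating jerk, we get snap: s(t) = -648·sin(3·t). From the given snap equation s(t) = -648·sin(3·t), we substitute t = pi/6 to get s = -648.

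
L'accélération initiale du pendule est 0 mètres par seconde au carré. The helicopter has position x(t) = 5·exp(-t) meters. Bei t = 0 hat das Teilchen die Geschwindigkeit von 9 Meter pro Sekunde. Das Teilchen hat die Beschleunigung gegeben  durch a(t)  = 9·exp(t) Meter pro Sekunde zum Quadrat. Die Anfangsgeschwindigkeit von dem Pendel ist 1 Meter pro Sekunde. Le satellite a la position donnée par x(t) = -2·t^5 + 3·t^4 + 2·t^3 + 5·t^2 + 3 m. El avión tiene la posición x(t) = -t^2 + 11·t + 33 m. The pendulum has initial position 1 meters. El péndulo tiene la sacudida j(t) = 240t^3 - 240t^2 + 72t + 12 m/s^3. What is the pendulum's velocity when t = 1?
We need to integrate our jerk equation j(t) = 240·t^3 - 240·t^2 + 72·t + 12 2 times. The integral of jerk is acceleration. Using a(0) = 0, we get a(t) = 4·t·(15·t^3 - 20·t^2 + 9·t + 3). Taking ∫a(t)dt and applying v(0) = 1, we find v(t) = 12·t^5 - 20·t^4 + 12·t^3 + 6·t^2 + 1. Using v(t) = 12·t^5 - 20·t^4 + 12·t^3 + 6·t^2 + 1 and substituting t = 1, we find v = 11.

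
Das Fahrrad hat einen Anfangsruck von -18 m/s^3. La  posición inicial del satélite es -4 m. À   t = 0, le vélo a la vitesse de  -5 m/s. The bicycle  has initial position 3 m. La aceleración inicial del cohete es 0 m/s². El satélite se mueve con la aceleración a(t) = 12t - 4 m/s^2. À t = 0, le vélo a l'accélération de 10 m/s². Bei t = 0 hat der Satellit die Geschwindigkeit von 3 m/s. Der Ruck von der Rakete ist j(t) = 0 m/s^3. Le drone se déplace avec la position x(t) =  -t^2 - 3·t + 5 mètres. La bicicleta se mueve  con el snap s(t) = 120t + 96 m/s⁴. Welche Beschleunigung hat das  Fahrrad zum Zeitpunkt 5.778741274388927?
Wir müssen das Integral unserer Gleichung für den Snap s(t) = 120·t + 96 2-mal finden. Die Stammfunktion von dem Snap ist der Ruck. Mit j(0) = -18 erhalten wir j(t) = 60·t^2 + 96·t - 18. Durch Integration von dem Ruck und Verwendung der Anfangsbedingung a(0) = 10, erhalten wir a(t) = 20·t^3 + 48·t^2 - 18·t + 10. Wir haben die Beschleunigung a(t) = 20·t^3 + 48·t^2 - 18·t + 10. Durch Einsetzen von t = 5.778741274388927: a(5.778741274388927) = 5368.37596034898.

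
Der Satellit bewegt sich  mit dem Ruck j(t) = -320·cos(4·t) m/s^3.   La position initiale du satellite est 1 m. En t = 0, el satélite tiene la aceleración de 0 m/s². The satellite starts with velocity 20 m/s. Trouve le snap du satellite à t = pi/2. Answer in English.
We must differentiate our jerk equation j(t) = -320·cos(4·t) 1 time. Differentiating jerk, we get snap: s(t) = 1280·sin(4·t). From the given snap equation s(t) = 1280·sin(4·t), we substitute t = pi/2 to get s = 0.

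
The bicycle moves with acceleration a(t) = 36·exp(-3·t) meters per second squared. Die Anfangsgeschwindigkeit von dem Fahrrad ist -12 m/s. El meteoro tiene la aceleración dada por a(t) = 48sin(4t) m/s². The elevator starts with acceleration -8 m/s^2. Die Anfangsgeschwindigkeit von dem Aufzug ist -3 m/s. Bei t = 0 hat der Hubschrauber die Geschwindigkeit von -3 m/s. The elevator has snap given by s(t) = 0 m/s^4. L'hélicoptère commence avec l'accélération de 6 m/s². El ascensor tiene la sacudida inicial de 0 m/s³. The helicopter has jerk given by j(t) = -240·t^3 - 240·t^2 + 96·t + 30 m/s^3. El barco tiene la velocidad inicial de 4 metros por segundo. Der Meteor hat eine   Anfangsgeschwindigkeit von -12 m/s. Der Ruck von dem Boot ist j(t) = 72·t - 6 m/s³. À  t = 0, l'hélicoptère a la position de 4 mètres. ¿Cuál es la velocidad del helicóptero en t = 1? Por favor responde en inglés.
Starting from jerk j(t) = -240·t^3 - 240·t^2 + 96·t + 30, we take 2 antiderivatives. Finding the integral of j(t) and using a(0) = 6: a(t) = -60·t^4 - 80·t^3 + 48·t^2 + 30·t + 6. Integrating acceleration and using the initial condition v(0) = -3, we get v(t) = -12·t^5 - 20·t^4 + 16·t^3 + 15·t^2 + 6·t - 3. From the given velocity equation v(t) = -12·t^5 - 20·t^4 + 16·t^3 + 15·t^2 + 6·t - 3, we substitute t = 1 to get v = 2.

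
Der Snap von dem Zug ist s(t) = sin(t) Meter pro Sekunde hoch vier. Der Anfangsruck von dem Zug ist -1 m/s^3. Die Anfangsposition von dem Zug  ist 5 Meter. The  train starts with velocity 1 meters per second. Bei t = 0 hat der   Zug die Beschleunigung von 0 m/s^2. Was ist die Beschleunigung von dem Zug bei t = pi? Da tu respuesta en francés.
Nous devons intégrer notre équation du snap s(t) = sin(t) 2 fois. La primitive du snap est le jerk. En utilisant j(0) = -1, nous obtenons j(t) = -cos(t). L'intégrale du jerk, avec a(0) = 0, donne l'accélération: a(t) = -sin(t). Nous avons l'accélération a(t) = -sin(t). En substituant t = pi: a(pi) = 0.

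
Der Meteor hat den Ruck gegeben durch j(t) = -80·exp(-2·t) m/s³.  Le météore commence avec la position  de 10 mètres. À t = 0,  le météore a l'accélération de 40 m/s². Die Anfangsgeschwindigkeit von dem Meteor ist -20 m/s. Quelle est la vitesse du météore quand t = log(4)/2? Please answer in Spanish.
Necesitamos integrar nuestra ecuación de la sacudida j(t) = -80·exp(-2·t) 2 veces. La antiderivada de la sacudida, con a(0) = 40, da la aceleración: a(t) = 40·exp(-2·t). Tomando ∫a(t)dt y aplicando v(0) = -20, encontramos v(t) = -20·exp(-2·t). De la ecuación de la velocidad v(t) = -20·exp(-2·t), sustituimos t = log(4)/2 para obtener v = -5.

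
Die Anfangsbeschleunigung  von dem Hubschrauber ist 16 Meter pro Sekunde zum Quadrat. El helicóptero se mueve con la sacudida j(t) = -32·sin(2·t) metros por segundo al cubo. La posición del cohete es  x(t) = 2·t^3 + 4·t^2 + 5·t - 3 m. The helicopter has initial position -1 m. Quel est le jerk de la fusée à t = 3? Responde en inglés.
To solve this, we need to take 3 derivatives of our position equation x(t) = 2·t^3 + 4·t^2 + 5·t - 3. Taking d/dt of x(t), we find v(t) = 6·t^2 + 8·t + 5. Taking d/dt of v(t), we find a(t) = 12·t + 8. The derivative of acceleration gives jerk: j(t) = 12. We have jerk j(t) = 12. Substituting t = 3: j(3) = 12.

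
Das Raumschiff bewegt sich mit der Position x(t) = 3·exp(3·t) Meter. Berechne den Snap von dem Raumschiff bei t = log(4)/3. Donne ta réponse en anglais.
Starting from position x(t) = 3·exp(3·t), we take 4 derivatives. Differentiating position, we get velocity: v(t) = 9·exp(3·t). Taking d/dt of v(t), we find a(t) = 27·exp(3·t). Taking d/dt of a(t), we find j(t) = 81·exp(3·t). Taking d/dt of j(t), we find s(t) = 243·exp(3·t). We have snap s(t) = 243·exp(3·t). Substituting t = log(4)/3: s(log(4)/3) = 972.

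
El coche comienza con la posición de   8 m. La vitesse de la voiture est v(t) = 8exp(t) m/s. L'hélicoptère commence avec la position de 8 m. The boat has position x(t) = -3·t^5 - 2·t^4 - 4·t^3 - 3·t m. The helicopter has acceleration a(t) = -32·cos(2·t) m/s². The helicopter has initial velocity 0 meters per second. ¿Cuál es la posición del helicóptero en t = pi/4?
Debemos encontrar la integral de nuestra ecuación de la aceleración a(t) = -32·cos(2·t) 2 veces. La integral de la aceleración es la velocidad. Usando v(0) = 0, obtenemos v(t) = -16·sin(2·t). La antiderivada de la velocidad es la posición. Usando x(0) = 8, obtenemos x(t) = 8·cos(2·t). Tenemos la posición x(t) = 8·cos(2·t). Sustituyendo t = pi/4: x(pi/4) = 0.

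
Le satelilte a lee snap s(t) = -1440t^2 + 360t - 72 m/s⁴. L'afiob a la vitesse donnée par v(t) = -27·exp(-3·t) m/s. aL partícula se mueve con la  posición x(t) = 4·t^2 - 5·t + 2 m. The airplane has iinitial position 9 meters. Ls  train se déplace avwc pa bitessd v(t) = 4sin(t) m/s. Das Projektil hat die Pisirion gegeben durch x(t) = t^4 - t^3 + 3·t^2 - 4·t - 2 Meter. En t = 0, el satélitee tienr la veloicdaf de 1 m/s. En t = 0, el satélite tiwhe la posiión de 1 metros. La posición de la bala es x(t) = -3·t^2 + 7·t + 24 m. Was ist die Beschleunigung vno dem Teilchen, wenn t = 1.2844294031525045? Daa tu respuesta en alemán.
Wir müssen unsere Gleichung für die Position x(t) = 4·t^2 - 5·t + 2 2-mal ableiten. Durch Ableiten von der Position erhalten wir die Geschwindigkeit: v(t) = 8·t - 5. Durch Ableiten von der Geschwindigkeit erhalten wir die Beschleunigung: a(t) = 8. Aus der Gleichung für die Beschleunigung a(t) = 8, setzen wir t = 1.2844294031525045 ein und erhalten a = 8.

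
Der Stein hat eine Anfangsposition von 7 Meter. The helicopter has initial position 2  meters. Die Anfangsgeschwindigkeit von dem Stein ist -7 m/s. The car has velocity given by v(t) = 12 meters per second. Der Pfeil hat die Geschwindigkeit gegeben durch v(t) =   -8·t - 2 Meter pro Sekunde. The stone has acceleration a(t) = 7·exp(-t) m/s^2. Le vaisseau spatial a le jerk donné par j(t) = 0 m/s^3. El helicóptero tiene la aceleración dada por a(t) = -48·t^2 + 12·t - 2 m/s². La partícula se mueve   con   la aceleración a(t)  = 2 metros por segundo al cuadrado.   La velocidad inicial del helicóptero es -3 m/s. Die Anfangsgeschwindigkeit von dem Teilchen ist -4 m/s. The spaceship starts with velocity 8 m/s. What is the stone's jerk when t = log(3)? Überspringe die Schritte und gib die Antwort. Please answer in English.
The answer is -7/3.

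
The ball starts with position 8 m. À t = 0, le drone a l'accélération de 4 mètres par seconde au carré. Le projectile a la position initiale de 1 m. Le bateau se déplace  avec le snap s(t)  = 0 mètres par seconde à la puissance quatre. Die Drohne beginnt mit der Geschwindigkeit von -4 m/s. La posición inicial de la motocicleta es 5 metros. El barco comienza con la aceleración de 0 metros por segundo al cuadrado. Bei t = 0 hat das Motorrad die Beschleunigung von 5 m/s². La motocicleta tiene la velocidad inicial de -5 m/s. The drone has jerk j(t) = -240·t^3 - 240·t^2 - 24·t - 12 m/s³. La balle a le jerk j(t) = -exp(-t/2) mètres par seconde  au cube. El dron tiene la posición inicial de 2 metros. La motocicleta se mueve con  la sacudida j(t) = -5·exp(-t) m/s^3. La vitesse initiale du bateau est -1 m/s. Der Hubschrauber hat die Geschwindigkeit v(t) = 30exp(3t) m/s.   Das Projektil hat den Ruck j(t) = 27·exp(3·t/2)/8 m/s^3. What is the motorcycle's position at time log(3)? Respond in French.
Nous devons trouver l'intégrale de notre équation du jerk j(t) = -5·exp(-t) 3 fois. La primitive du jerk est l'accélération. En utilisant a(0) = 5, nous obtenons a(t) = 5·exp(-t). L'intégrale de l'accélération est la vitesse. En utilisant v(0) = -5, nous obtenons v(t) = -5·exp(-t). En prenant ∫v(t)dt et en appliquant x(0) = 5, nous trouvons x(t) = 5·exp(-t). De l'équation de la position x(t) = 5·exp(-t), nous substituons t = log(3) pour obtenir x = 5/3.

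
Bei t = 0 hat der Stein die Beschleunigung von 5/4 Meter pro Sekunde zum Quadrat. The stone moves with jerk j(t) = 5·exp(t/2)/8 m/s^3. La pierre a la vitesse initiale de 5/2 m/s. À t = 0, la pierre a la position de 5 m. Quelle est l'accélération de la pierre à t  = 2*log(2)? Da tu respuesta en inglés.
Starting from jerk j(t) = 5·exp(t/2)/8, we take 1 antiderivative. Finding the antiderivative of j(t) and using a(0) = 5/4: a(t) = 5·exp(t/2)/4. Using a(t) = 5·exp(t/2)/4 and substituting t = 2*log(2), we find a = 5/2.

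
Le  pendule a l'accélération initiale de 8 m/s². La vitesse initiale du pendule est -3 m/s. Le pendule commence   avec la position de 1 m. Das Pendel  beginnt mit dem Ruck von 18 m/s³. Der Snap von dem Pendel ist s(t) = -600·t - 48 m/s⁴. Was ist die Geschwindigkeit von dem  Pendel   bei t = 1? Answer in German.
Ausgehend von dem Snap s(t) = -600·t - 48, nehmen wir 3 Integrale. Durch Integration von dem Snap und Verwendung der Anfangsbedingung j(0) = 18, erhalten wir j(t) = -300·t^2 - 48·t + 18. Mit ∫j(t)dt und Anwendung von a(0) = 8, finden wir a(t) = -100·t^3 - 24·t^2 + 18·t + 8. Die Stammfunktion von der Beschleunigung ist die Geschwindigkeit. Mit v(0) = -3 erhalten wir v(t) = -25·t^4 - 8·t^3 + 9·t^2 + 8·t - 3. Aus der Gleichung für die Geschwindigkeit v(t) = -25·t^4 - 8·t^3 + 9·t^2 + 8·t - 3, setzen wir t = 1 ein und erhalten v = -19.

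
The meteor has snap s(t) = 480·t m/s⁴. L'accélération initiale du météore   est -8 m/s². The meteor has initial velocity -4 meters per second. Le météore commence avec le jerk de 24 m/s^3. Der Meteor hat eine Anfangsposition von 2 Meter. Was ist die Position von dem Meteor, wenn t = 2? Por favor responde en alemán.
Ausgehend von dem Snap s(t) = 480·t, nehmen wir 4 Stammfunktionen. Mit ∫s(t)dt und Anwendung von j(0) = 24, finden wir j(t) = 240·t^2 + 24. Mit ∫j(t)dt und Anwendung von a(0) = -8, finden wir a(t) = 80·t^3 + 24·t - 8. Die Stammfunktion von der Beschleunigung, mit v(0) = -4, ergibt die Geschwindigkeit: v(t) = 20·t^4 + 12·t^2 - 8·t - 4. Die Stammfunktion von der Geschwindigkeit, mit x(0) = 2, ergibt die Position: x(t) = 4·t^5 + 4·t^3 - 4·t^2 - 4·t + 2. Mit x(t) = 4·t^5 + 4·t^3 - 4·t^2 - 4·t + 2 und Einsetzen von t = 2, finden wir x = 138.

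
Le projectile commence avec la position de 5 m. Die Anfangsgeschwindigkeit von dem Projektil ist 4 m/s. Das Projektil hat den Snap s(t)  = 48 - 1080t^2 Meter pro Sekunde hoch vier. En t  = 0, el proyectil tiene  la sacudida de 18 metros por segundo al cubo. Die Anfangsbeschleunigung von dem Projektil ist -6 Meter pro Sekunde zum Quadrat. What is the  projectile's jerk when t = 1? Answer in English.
To solve this, we need to take 1 integral of our snap equation s(t) = 48 - 1080·t^2. Integrating snap and using the initial condition j(0) = 18, we get j(t) = -360·t^3 + 48·t + 18. We have jerk j(t) = -360·t^3 + 48·t + 18. Substituting t = 1: j(1) = -294.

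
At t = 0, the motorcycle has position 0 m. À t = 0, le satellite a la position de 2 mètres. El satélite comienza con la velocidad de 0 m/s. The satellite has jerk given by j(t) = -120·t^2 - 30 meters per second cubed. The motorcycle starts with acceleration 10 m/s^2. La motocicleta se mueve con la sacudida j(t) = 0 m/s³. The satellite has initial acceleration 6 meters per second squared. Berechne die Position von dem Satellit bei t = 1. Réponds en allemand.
Um dies zu lösen, müssen wir 3 Integrale unserer Gleichung für den Ruck j(t) = -120·t^2 - 30 finden. Das Integral von dem Ruck ist die Beschleunigung. Mit a(0) = 6 erhalten wir a(t) = -40·t^3 - 30·t + 6. Das Integral von der Beschleunigung ist die Geschwindigkeit. Mit v(0) = 0 erhalten wir v(t) = t·(-10·t^3 - 15·t + 6). Durch Integration von der Geschwindigkeit und Verwendung der Anfangsbedingung x(0) = 2, erhalten wir x(t) = -2·t^5 - 5·t^3 + 3·t^2 + 2. Mit x(t) = -2·t^5 - 5·t^3 + 3·t^2 + 2 und Einsetzen von t = 1, finden wir x = -2.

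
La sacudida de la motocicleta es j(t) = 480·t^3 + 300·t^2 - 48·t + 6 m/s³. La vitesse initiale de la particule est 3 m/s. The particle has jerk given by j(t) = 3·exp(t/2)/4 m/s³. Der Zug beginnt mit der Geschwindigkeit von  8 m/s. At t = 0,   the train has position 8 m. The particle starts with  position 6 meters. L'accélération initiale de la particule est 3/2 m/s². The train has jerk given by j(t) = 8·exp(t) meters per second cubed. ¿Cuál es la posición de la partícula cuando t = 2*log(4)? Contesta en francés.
Pour résoudre ceci, nous devons prendre 3 intégrales de notre équation du jerk j(t) = 3·exp(t/2)/4. La primitive du jerk, avec a(0) = 3/2, donne l'accélération: a(t) = 3·exp(t/2)/2. En prenant ∫a(t)dt et en appliquant v(0) = 3, nous trouvons v(t) = 3·exp(t/2). En intégrant la vitesse et en utilisant la condition initiale x(0) = 6, nous obtenons x(t) = 6·exp(t/2). En utilisant x(t) = 6·exp(t/2) et en substituant t = 2*log(4), nous trouvons x = 24.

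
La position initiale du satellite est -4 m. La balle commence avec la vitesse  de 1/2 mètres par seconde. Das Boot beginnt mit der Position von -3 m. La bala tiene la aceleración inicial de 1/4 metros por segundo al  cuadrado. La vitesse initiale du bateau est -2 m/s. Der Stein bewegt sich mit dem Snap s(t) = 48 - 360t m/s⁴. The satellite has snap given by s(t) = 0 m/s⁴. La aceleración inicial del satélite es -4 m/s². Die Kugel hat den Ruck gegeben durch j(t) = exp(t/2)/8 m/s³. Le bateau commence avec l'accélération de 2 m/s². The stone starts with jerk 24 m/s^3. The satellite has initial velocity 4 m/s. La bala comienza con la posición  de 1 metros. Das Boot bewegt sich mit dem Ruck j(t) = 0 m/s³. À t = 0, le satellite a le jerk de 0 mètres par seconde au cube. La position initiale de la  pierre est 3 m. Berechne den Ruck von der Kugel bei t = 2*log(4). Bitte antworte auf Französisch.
En utilisant j(t) = exp(t/2)/8 et en substituant t = 2*log(4), nous trouvons j = 1/2.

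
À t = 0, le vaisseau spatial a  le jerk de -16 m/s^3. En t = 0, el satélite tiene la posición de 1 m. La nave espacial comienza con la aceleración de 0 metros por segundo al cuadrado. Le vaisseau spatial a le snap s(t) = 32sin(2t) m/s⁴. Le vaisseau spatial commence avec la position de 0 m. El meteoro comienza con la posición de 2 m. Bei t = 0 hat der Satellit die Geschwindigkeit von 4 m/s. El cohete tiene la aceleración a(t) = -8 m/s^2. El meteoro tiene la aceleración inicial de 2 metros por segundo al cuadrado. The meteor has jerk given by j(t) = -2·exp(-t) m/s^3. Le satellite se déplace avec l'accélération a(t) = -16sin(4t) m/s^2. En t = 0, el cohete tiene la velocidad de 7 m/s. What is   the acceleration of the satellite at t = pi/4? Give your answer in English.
We have acceleration a(t) = -16·sin(4·t). Substituting t = pi/4: a(pi/4) = 0.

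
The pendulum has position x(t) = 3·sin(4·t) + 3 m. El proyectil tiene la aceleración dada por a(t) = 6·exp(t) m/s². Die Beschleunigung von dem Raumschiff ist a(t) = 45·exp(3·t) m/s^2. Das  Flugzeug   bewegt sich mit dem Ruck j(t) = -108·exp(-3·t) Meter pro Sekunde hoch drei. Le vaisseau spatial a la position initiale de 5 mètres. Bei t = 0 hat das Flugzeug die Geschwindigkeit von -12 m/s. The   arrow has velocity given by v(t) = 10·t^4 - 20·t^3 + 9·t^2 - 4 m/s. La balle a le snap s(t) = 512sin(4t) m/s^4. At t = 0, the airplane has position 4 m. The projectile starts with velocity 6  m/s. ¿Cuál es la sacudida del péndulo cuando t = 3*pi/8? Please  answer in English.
Starting from position x(t) = 3·sin(4·t) + 3, we take 3 derivatives. Taking d/dt of x(t), we find v(t) = 12·cos(4·t). Differentiating velocity, we get acceleration: a(t) = -48·sin(4·t). Differentiating acceleration, we get jerk: j(t) = -192·cos(4·t). We have jerk j(t) = -192·cos(4·t). Substituting t = 3*pi/8: j(3*pi/8) = 0.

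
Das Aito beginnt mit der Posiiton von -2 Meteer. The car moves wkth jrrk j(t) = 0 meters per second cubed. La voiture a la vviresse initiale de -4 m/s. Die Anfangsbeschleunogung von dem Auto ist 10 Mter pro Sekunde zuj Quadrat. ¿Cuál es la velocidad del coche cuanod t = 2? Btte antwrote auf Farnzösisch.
Nous devons trouver la primitive de notre équation du jerk j(t) = 0 2 fois. En intégrant le jerk et en utilisant la condition initiale a(0) = 10, nous obtenons a(t) = 10. En intégrant l'accélération et en utilisant la condition initiale v(0) = -4, nous obtenons v(t) = 10·t - 4. De l'équation de la vitesse v(t) = 10·t - 4, nous substituons t = 2 pour obtenir v = 16.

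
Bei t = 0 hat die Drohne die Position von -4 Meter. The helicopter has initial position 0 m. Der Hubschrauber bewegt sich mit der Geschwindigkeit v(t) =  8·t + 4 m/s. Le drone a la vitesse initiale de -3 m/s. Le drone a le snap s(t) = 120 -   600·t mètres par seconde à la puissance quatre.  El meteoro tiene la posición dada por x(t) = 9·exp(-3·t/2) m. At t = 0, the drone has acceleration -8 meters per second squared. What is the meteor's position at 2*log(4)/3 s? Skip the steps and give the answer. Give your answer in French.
La réponse est 9/4.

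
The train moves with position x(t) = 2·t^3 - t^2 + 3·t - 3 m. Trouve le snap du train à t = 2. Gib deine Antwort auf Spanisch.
Debemos derivar nuestra ecuación de la posición x(t) = 2·t^3 - t^2 + 3·t - 3 4 veces. Derivando la posición, obtenemos la velocidad: v(t) = 6·t^2 - 2·t + 3. Tomando d/dt de v(t), encontramos a(t) = 12·t - 2. La derivada de la aceleración da la sacudida: j(t) = 12. Tomando d/dt de j(t), encontramos s(t) = 0. Usando s(t) = 0 y sustituyendo t = 2, encontramos s = 0.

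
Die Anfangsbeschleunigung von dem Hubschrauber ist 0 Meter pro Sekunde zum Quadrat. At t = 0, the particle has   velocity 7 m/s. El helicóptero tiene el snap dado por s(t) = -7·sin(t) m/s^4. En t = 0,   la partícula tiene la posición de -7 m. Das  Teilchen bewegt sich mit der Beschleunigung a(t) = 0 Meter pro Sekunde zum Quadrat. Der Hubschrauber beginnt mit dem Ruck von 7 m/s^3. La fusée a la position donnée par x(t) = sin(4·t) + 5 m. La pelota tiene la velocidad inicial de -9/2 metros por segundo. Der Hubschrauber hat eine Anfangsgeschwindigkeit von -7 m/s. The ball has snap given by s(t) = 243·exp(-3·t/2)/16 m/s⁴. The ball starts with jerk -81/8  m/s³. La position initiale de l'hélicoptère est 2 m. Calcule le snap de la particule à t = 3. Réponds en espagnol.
Partiendo de la aceleración a(t) = 0, tomamos 2 derivadas. Tomando d/dt de a(t), encontramos j(t) = 0. Derivando la sacudida, obtenemos el snap: s(t) = 0. Tenemos el snap s(t) = 0. Sustituyendo t = 3: s(3) = 0.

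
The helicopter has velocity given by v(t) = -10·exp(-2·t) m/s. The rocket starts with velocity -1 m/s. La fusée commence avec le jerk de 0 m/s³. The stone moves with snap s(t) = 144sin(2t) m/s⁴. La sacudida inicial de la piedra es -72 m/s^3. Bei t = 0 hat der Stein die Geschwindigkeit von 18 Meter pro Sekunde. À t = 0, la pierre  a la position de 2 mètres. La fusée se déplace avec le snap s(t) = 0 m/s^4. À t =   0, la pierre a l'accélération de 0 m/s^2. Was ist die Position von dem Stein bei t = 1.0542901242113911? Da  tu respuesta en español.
Necesitamos integrar nuestra ecuación del snap s(t) = 144·sin(2·t) 4 veces. La antiderivada del snap es la sacudida. Usando j(0) = -72, obtenemos j(t) = -72·cos(2·t). Integrando la sacudida y usando la condición inicial a(0) = 0, obtenemos a(t) = -36·sin(2·t). La integral de la aceleración es la velocidad. Usando v(0) = 18, obtenemos v(t) = 18·cos(2·t). La integral de la velocidad es la posición. Usando x(0) = 2, obtenemos x(t) = 9·sin(2·t) + 2. Usando x(t) = 9·sin(2·t) + 2 y sustituyendo t = 1.0542901242113911, encontramos x = 9.72961345980595.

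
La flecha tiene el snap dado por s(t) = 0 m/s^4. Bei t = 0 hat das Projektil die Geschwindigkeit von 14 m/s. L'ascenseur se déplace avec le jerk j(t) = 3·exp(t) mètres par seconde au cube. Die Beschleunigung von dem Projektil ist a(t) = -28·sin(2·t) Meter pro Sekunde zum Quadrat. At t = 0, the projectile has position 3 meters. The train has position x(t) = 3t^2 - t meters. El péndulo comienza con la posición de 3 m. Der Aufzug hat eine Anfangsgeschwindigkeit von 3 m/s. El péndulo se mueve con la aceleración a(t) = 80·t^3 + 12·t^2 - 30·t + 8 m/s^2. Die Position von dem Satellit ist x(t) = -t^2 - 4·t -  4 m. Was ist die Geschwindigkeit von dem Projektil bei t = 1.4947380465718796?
Ausgehend von der Beschleunigung a(t) = -28·sin(2·t), nehmen wir 1 Integral. Das Integral von der Beschleunigung, mit v(0) = 14, ergibt die Geschwindigkeit: v(t) = 14·cos(2·t). Mit v(t) = 14·cos(2·t) und Einsetzen von t = 1.4947380465718796, finden wir v = -13.8383359599865.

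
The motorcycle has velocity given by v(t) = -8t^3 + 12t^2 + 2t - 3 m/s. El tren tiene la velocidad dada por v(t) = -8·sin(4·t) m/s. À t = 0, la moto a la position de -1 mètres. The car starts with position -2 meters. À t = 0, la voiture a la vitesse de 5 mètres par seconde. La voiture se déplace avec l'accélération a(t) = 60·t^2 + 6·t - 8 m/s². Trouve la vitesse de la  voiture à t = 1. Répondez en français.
En partant de l'accélération a(t) = 60·t^2 + 6·t - 8, nous prenons 1 intégrale. En intégrant l'accélération et en utilisant la condition initiale v(0) = 5, nous obtenons v(t) = 20·t^3 + 3·t^2 - 8·t + 5. Nous avons la vitesse v(t) = 20·t^3 + 3·t^2 - 8·t + 5. En substituant t = 1: v(1) = 20.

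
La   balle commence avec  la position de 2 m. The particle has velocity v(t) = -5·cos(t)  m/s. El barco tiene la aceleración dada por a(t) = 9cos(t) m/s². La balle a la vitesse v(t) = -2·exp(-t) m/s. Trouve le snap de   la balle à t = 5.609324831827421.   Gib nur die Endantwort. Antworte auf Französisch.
La réponse est 0.00732708405975957.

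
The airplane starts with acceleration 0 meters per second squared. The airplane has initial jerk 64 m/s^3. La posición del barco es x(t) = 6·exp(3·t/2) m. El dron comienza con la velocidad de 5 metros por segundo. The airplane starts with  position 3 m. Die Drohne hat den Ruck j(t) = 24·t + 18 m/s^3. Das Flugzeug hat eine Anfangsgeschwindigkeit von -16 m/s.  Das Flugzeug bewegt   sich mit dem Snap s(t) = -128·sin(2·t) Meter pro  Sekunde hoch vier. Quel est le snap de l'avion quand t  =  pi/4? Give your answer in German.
Wir haben den Snap s(t) = -128·sin(2·t). Durch Einsetzen von t = pi/4: s(pi/4) = -128.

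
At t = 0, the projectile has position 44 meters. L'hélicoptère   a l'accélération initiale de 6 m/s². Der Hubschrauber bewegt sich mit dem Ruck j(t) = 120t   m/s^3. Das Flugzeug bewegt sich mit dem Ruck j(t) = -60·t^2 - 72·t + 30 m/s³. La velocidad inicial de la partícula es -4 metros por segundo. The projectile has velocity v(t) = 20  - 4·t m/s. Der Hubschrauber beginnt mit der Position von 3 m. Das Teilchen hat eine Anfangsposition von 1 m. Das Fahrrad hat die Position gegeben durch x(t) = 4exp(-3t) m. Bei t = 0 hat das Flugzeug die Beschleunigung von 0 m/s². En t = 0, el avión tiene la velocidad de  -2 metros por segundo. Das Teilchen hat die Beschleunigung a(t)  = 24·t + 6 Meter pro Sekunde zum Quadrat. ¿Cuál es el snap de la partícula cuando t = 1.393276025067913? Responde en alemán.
Wir müssen unsere Gleichung für die Beschleunigung a(t) = 24·t + 6 2-mal ableiten. Mit d/dt von a(t) finden wir j(t) = 24. Die Ableitung von dem Ruck ergibt den Snap: s(t) = 0. Wir haben den Snap s(t) = 0. Durch Einsetzen von t = 1.393276025067913: s(1.393276025067913) = 0.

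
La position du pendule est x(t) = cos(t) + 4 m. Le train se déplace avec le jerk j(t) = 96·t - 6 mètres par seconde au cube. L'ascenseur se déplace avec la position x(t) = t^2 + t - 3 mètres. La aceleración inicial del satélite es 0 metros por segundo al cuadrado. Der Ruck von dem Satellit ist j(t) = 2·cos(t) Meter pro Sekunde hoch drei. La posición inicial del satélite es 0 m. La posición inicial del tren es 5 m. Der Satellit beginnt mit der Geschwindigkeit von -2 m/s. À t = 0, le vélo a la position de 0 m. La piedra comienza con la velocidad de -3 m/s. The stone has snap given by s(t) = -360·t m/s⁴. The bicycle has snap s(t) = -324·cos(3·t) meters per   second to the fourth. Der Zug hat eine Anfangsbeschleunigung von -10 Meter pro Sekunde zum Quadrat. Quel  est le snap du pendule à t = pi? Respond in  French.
Nous devons dériver notre équation de la position x(t) = cos(t) + 4 4 fois. En dérivant la position, nous obtenons la vitesse: v(t) = -sin(t). En dérivant la vitesse, nous obtenons l'accélération: a(t) = -cos(t). En prenant d/dt de a(t), nous trouvons j(t) = sin(t). En dérivant le jerk, nous obtenons le snap: s(t) = cos(t). Nous avons le snap s(t) = cos(t). En substituant t = pi: s(pi) = -1.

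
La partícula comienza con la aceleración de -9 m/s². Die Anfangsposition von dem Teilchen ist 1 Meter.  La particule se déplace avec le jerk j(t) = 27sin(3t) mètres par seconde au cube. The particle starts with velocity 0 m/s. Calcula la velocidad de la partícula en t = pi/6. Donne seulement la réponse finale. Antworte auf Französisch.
À t = pi/6, v = -3.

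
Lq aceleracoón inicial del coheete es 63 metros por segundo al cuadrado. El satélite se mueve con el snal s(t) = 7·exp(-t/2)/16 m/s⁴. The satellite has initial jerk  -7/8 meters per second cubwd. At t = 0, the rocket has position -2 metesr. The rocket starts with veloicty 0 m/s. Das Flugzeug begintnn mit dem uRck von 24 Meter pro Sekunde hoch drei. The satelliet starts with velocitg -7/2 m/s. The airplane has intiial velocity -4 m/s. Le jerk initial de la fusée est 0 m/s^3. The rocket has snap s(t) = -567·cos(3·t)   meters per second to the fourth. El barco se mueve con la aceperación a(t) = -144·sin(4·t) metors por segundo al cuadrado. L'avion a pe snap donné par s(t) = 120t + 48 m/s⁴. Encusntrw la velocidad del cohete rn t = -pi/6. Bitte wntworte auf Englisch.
We must find the integral of our snap equation s(t) = -567·cos(3·t) 3 times. Finding the antiderivative of s(t) and using j(0) = 0: j(t) = -189·sin(3·t). The integral of jerk is acceleration. Using a(0) = 63, we get a(t) = 63·cos(3·t). Finding the integral of a(t) and using v(0) = 0: v(t) = 21·sin(3·t). Using v(t) = 21·sin(3·t) and substituting t = -pi/6, we find v = -21.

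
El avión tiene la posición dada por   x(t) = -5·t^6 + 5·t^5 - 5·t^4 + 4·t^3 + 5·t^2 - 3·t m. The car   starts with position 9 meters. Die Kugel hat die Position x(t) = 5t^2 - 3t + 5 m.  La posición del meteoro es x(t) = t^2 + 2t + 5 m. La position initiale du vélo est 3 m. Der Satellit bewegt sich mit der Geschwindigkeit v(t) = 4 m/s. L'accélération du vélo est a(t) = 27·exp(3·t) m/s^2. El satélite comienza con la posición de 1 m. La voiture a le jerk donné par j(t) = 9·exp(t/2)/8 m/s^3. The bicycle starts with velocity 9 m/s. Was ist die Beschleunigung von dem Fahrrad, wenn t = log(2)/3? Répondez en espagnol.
De la ecuación de la aceleración a(t) = 27·exp(3·t), sustituimos t = log(2)/3 para obtener a = 54.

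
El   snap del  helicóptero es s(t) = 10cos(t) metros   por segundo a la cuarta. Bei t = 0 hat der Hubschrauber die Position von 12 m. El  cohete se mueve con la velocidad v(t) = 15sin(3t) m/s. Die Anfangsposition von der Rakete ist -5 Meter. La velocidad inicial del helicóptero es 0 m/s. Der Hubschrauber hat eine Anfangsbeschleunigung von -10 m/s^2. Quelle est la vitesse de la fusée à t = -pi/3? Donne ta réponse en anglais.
From the given velocity equation v(t) = 15·sin(3·t), we substitute t = -pi/3 to get v = 0.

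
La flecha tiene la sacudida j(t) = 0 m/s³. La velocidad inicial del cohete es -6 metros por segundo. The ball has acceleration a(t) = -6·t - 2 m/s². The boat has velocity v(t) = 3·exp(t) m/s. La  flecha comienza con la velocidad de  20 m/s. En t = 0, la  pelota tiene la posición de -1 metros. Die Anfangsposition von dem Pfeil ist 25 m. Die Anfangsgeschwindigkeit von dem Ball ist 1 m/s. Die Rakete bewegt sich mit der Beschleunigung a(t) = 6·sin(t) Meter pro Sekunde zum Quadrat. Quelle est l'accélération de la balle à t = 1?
De l'équation de l'accélération a(t) = -6·t - 2, nous substituons t = 1 pour obtenir a = -8.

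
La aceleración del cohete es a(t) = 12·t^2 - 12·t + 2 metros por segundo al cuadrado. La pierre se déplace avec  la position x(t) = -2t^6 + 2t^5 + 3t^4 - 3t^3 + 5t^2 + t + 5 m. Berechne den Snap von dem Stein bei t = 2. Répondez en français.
En partant de la position x(t) = -2·t^6 + 2·t^5 + 3·t^4 - 3·t^3 + 5·t^2 + t + 5, nous prenons 4 dérivées. En dérivant la position, nous obtenons la vitesse: v(t) = -12·t^5 + 10·t^4 + 12·t^3 - 9·t^2 + 10·t + 1. En dérivant la vitesse, nous obtenons l'accélération: a(t) = -60·t^4 + 40·t^3 + 36·t^2 - 18·t + 10. En prenant d/dt de a(t), nous trouvons j(t) = -240·t^3 + 120·t^2 + 72·t - 18. En dérivant le jerk, nous obtenons le snap: s(t) = -720·t^2 + 240·t + 72. Nous avons le snap s(t) = -720·t^2 + 240·t + 72. En substituant t = 2: s(2) = -2328.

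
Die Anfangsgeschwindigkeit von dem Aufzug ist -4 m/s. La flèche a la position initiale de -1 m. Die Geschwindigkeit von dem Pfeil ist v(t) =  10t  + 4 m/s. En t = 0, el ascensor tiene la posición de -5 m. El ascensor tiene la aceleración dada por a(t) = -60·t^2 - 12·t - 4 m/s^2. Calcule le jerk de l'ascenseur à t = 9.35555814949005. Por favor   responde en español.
Para resolver esto, necesitamos tomar 1 derivada de nuestra ecuación de la aceleración a(t) = -60·t^2 - 12·t - 4. Tomando d/dt de a(t), encontramos j(t) = -120·t - 12. De la ecuación de la sacudida j(t) = -120·t - 12, sustituimos t = 9.35555814949005 para obtener j = -1134.66697793881.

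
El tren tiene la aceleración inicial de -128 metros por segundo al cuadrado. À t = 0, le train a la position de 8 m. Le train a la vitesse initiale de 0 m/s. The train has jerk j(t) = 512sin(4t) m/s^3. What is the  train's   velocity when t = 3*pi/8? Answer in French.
En partant du jerk j(t) = 512·sin(4·t), nous prenons 2 primitives. L'intégrale du jerk est l'accélération. En utilisant a(0) = -128, nous obtenons a(t) = -128·cos(4·t). L'intégrale de l'accélération, avec v(0) = 0, donne la vitesse: v(t) = -32·sin(4·t). Nous avons la vitesse v(t) = -32·sin(4·t). En substituant t = 3*pi/8: v(3*pi/8) = 32.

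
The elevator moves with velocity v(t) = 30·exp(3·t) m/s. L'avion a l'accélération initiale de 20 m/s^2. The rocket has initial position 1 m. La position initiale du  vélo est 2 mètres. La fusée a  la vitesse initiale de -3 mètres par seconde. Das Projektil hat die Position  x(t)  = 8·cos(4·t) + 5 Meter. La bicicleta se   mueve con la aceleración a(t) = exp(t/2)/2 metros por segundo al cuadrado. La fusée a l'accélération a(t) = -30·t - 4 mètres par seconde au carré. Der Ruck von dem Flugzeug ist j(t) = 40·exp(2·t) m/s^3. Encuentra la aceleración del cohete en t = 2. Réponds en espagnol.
Tenemos la aceleración a(t) = -30·t - 4. Sustituyendo t = 2: a(2) = -64.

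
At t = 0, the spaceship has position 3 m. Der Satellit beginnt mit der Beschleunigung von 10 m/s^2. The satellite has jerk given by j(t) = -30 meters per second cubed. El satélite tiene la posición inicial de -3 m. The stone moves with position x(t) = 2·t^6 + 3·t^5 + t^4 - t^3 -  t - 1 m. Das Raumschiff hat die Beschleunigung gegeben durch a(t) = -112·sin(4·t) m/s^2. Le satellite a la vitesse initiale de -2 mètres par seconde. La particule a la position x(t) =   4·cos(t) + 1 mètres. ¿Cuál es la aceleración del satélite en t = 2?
Partiendo de la sacudida j(t) = -30, tomamos 1 integral. La integral de la sacudida, con a(0) = 10, da la aceleración: a(t) = 10 - 30·t. De la ecuación de la aceleración a(t) = 10 - 30·t, sustituimos t = 2 para obtener a = -50.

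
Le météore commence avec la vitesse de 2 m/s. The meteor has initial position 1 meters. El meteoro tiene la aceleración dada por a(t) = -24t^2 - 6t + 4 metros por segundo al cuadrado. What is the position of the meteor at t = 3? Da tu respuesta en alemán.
Wir müssen unsere Gleichung für die Beschleunigung a(t) = -24·t^2 - 6·t + 4 2-mal integrieren. Die Stammfunktion von der Beschleunigung ist die Geschwindigkeit. Mit v(0) = 2 erhalten wir v(t) = -8·t^3 - 3·t^2 + 4·t + 2. Durch Integration von der Geschwindigkeit und Verwendung der Anfangsbedingung x(0) = 1, erhalten wir x(t) = -2·t^4 - t^3 + 2·t^2 + 2·t + 1. Wir haben die Position x(t) = -2·t^4 - t^3 + 2·t^2 + 2·t + 1. Durch Einsetzen von t = 3: x(3) = -164.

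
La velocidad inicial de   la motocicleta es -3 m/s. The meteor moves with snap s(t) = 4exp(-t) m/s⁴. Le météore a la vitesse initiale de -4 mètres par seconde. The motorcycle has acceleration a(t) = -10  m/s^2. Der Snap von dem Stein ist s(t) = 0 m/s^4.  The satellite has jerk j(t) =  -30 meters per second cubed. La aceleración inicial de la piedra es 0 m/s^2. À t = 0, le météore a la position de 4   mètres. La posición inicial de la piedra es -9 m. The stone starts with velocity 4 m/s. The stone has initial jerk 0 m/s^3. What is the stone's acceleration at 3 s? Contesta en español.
Para resolver esto, necesitamos tomar 2 antiderivadas de nuestra ecuación del snap s(t) = 0. Integrando el snap y usando la condición inicial j(0) = 0, obtenemos j(t) = 0. La antiderivada de la sacudida es la aceleración. Usando a(0) = 0, obtenemos a(t) = 0. De la ecuación de la aceleración a(t) = 0, sustituimos t = 3 para obtener a = 0.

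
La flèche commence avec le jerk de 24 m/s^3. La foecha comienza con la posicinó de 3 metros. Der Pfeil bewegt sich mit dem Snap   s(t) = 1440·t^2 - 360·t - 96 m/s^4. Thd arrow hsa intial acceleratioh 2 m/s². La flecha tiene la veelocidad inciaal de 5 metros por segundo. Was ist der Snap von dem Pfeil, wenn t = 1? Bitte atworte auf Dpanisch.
Tenemos el snap s(t) = 1440·t^2 - 360·t - 96. Sustituyendo t = 1: s(1) = 984.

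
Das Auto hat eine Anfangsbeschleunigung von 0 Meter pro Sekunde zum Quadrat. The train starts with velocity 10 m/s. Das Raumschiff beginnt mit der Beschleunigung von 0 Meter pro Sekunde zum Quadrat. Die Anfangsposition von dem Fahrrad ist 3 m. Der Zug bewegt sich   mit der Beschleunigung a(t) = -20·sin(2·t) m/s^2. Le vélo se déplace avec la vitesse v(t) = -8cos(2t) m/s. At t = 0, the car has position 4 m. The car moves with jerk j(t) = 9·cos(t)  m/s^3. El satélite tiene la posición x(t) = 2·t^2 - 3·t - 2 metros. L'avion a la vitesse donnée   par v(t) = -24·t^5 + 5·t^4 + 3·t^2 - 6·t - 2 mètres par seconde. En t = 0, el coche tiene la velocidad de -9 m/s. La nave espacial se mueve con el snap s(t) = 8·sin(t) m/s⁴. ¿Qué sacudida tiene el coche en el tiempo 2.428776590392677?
De la ecuación de la sacudida j(t) = 9·cos(t), sustituimos t = 2.428776590392677 para obtener j = -6.80870939706187.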